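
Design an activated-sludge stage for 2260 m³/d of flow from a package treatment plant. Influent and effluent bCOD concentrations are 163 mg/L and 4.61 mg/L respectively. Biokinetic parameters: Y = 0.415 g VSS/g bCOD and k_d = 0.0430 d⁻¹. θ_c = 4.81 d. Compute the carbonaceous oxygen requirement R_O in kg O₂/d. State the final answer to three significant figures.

R_O ≈ 183 kg O₂/d

Y_obs = Y / (1 + k_d θ_c) = 0.415 / (1 + 0.0430 × 4.81) = 0.415 / 1.207 = 0.3439.
Substrate removed = Q·(S₀ − S) = 2260 m³/d × (163 − 4.61) g/m³ = 3.58×10^5 g/d = 358.0 kg/d.
Biomass synthesised: P_X = Y_obs × 358.0 = 123.1 kg VSS/d.
R_O = Q·ΔS − 1.42 P_X = 358.0 − 174.8 = 183.2 kg O₂/d.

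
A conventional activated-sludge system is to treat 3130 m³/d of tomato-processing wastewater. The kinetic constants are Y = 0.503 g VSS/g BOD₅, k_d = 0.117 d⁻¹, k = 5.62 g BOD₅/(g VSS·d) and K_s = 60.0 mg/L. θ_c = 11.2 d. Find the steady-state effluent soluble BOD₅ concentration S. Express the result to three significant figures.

From the Monod/SRT balance for a CMAS, S = K_s·(1+k_d θ_c)/[θ_c·(Y k − k_d) − 1] = 60.0 × (1 + 0.117 × 11.2) / [11.2 × (0.503 × 5.62 − 0.117) − 1] = 138.6 / 29.35 = 4.723 mg/L.

S ≈ 4.72 mg/L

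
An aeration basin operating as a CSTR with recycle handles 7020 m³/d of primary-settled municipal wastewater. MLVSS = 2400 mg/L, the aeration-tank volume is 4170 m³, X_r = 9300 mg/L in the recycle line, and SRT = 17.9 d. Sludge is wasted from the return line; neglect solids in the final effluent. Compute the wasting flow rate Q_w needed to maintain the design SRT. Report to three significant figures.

Q_w ≈ 60.1 m³/d

θ_c = V·X/(Q_w·X_r) when wasting from the recycle, so Q_w = V·X/(θ_c·X_r) = 4170 × 2400 / (17.9 × 9300) = 60.12 m³/d.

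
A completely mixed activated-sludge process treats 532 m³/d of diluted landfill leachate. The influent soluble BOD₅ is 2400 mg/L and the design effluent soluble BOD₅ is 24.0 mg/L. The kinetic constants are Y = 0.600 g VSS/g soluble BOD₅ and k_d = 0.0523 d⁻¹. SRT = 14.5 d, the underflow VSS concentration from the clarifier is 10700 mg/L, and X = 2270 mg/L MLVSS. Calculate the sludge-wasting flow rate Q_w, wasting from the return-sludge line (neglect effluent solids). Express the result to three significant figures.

Steady-state biomass mass balance: V·X·(1 + k_d·θ_c) = Y·Q·(S₀ − S)·θ_c, so V = 0.600 × 532 × (2400 − 24.0) × 14.5 / [2270 × (1 + 0.0523 × 14.5)] = 1.1×10^7 / 3991 = 2755 m³.
Q_w = (V·X)/(θ_c X_r) = 2755 × 2270 / (14.5 × 10700) = 40.31 m³/d.

Q_w ≈ 40.3 m³/d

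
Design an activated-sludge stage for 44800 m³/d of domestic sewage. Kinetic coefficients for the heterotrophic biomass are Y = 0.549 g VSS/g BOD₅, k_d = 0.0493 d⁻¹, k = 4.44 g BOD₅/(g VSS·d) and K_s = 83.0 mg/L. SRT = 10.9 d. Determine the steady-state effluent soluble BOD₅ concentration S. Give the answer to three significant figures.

S ≈ 5.10 mg/L

For a completely mixed reactor with recycle the Lawrence–McCarty relation gives S = K_s·(1 + k_d·θ_c) / [θ_c·(Y·k − k_d) − 1] = 83.0 × (1 + 0.0493 × 10.9) / [10.9 × (0.549 × 4.44 − 0.0493) − 1] = 127.6 / 25.03 = 5.098 mg/L.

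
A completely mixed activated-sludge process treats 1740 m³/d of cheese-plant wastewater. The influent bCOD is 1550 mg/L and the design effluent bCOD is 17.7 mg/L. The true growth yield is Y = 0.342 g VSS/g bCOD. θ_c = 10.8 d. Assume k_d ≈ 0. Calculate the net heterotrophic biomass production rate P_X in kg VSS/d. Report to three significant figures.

With endogenous decay neglected, the observed yield equals the true yield: Y_obs = Y = 0.342 g VSS/g bCOD.
Q·(S₀ − S) = 1740 × (1550 − 17.7) × 10⁻³ = 2666 kg/d removed.
P_X = Y_obs · Q(S₀ − S) = 0.3420 × 2666 = 911.8 kg VSS/d.

P_X ≈ 912 kg VSS/d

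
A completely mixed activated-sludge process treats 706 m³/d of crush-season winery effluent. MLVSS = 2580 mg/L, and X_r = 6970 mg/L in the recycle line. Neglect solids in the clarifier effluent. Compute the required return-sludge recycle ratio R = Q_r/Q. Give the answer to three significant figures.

R ≈ 0.588

Solids balance on the clarifier gives (1+R)X = R·X_r, so R = X/(X_r − X) = 2580 / (6970 − 2580) = 0.5877.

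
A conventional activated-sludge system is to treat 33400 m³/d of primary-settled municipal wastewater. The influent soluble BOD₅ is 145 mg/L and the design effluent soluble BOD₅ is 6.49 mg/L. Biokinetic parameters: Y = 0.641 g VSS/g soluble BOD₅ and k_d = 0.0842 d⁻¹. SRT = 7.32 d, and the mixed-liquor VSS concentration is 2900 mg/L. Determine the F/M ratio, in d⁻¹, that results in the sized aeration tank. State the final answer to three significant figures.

Rearranging the biomass balance for a CMAS with decay, V = Y·Q·ΔS·θ_c / [X·(1+k_d θ_c)] = 0.641 × 33400 × (145 − 6.49) × 7.32 / [2900 × (1 + 0.0842 × 7.32)] = 2.17×10^7 / 4687 = 4631 m³.
F/M = applied load / biomass = Q·S₀/(V·X) = 33400 × 145 / (4631 × 2900) = 0.3606 d⁻¹.

F/M ≈ 0.361 d⁻¹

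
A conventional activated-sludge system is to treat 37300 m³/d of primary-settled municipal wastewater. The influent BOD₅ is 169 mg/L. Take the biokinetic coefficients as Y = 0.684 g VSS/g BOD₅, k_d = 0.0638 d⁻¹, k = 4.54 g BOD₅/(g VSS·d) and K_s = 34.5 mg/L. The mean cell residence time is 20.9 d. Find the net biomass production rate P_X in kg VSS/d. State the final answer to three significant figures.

From the Monod/SRT balance for a CMAS, S = K_s·(1+k_d θ_c)/[θ_c·(Y k − k_d) − 1] = 34.5 × (1 + 0.0638 × 20.9) / [20.9 × (0.684 × 4.54 − 0.0638) − 1] = 80.50 / 62.57 = 1.287 mg/L.
The observed yield is Y_obs = Y/(1 + k_d·θ_c) = 0.684 / (1 + 0.0638 × 20.9) = 0.684 / 2.333 = 0.2931 g VSS per g BOD₅ removed.
ΔS = 169 − 1.29 = 167.7 mg/L, so the substrate removal rate is 37300 × 167.7/1000 = 6256 kg BOD₅/d.
Net biomass production P_X = Y_obs × Q·(S₀ − S) = 0.2931 × 6256 = 1834 kg VSS/d.

P_X ≈ 1830 kg VSS/d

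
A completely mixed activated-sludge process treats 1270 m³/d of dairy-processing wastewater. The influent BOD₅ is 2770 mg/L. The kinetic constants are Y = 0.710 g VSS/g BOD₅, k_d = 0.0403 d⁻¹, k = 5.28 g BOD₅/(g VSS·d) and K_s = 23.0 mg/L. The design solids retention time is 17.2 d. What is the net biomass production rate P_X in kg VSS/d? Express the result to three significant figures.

Effluent substrate depends only on kinetics and SRT: S = K_s(1 + k_d θ_c) / [θ_c(Yk − k_d) − 1] = 23.0 × (1 + 0.0403 × 17.2) / [17.2 × (0.710 × 5.28 − 0.0403) − 1] = 38.94 / 62.79 = 0.6202 mg/L.
Observed yield with endogenous decay: Y_obs = Y / (1 + k_d·θ_c) = 0.710 / (1 + 0.0403 × 17.2) = 0.710 / 1.693 = 0.4193 g VSS/g BOD₅.
Mass of BOD₅ removed per day: Q(S₀ − S) = 1270 × 2769 g/m³ = 3517 kg/d.
P_X = Y_obs · Q(S₀ − S) = 0.4193 × 3517 = 1475 kg VSS/d.

P_X ≈ 1470 kg VSS/d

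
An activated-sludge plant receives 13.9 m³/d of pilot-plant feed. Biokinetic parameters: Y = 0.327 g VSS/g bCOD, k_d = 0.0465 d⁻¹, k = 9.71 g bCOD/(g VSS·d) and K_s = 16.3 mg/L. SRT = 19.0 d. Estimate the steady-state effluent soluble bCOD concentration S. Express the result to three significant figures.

Effluent substrate depends only on kinetics and SRT: S = K_s(1 + k_d θ_c) / [θ_c(Yk − k_d) − 1] = 16.3 × (1 + 0.0465 × 19.0) / [19.0 × (0.327 × 9.71 − 0.0465) − 1] = 30.70 / 58.44 = 0.5253 mg/L.

S ≈ 0.525 mg/L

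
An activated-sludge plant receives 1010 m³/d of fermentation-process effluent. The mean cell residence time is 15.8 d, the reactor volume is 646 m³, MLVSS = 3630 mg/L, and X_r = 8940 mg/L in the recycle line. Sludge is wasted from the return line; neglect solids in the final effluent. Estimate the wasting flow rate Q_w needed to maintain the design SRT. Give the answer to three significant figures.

Q_w ≈ 16.6 m³/d

Wasting from the return line (neglecting effluent solids): Q_w = V·X / (θ_c·X_r) = 646.0 × 3630 / (15.8 × 8940) = 16.60 m³/d.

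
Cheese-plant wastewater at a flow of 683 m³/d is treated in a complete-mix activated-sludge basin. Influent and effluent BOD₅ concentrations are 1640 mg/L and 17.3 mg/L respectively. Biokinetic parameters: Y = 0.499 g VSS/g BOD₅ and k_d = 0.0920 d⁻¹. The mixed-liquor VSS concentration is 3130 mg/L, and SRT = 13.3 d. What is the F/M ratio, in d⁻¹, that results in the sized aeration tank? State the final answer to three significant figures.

F/M ≈ 0.339 d⁻¹

Steady-state biomass mass balance: V·X·(1 + k_d·θ_c) = Y·Q·(S₀ − S)·θ_c, so V = 0.499 × 683 × (1640 − 17.3) × 13.3 / [3130 × (1 + 0.0920 × 13.3)] = 7.36×10^6 / 6960 = 1057 m³.
F/M = Q·S₀ / (V·X) = 683 × 1640 / (1057 × 3130) = 0.3386 g BOD₅·(g VSS·d)⁻¹.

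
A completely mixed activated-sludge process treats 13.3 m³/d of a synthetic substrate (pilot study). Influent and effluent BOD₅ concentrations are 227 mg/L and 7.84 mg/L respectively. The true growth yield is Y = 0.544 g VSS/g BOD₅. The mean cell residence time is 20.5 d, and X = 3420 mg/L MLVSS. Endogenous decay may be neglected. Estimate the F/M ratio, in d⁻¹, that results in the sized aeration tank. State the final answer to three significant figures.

With k_d = 0 the design equation reduces to V = Y Q (S₀−S) θ_c / X = 0.544 × 13.3 × (227 − 7.84) × 20.5 / 3420 = 9.505 m³.
F/M = Q·S₀ / (V·X) = 13.3 × 227 / (9.505 × 3420) = 0.09288 g BOD₅·(g VSS·d)⁻¹.

F/M ≈ 0.0929 d⁻¹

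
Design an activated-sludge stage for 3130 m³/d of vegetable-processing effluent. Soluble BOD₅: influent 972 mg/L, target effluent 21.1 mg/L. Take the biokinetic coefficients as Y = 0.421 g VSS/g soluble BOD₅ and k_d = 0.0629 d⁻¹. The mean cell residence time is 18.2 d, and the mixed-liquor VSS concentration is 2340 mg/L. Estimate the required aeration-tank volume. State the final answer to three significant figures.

Steady-state biomass mass balance: V·X·(1 + k_d·θ_c) = Y·Q·(S₀ − S)·θ_c, so V = 0.421 × 3130 × (972 − 21.1) × 18.2 / [2340 × (1 + 0.0629 × 18.2)] = 2.28×10^7 / 5019 = 4544 m³.

V ≈ 4540 m³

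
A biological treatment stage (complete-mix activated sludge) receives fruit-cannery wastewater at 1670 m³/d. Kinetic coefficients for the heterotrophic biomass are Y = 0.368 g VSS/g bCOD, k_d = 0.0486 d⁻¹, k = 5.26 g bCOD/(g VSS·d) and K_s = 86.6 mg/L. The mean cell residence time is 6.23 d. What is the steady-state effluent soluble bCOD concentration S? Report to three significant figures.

S ≈ 10.5 mg/L

For a completely mixed reactor with recycle the Lawrence–McCarty relation gives S = K_s·(1 + k_d·θ_c) / [θ_c·(Y·k − k_d) − 1] = 86.6 × (1 + 0.0486 × 6.23) / [6.23 × (0.368 × 5.26 − 0.0486) − 1] = 112.8 / 10.76 = 10.49 mg/L.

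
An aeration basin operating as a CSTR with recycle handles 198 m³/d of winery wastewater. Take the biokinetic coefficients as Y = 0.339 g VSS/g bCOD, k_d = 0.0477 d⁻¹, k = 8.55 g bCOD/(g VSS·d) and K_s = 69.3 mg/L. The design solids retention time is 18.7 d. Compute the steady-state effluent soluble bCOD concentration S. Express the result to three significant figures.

From the Monod/SRT balance for a CMAS, S = K_s·(1+k_d θ_c)/[θ_c·(Y k − k_d) − 1] = 69.3 × (1 + 0.0477 × 18.7) / [18.7 × (0.339 × 8.55 − 0.0477) − 1] = 131.1 / 52.31 = 2.507 mg/L.

S ≈ 2.51 mg/L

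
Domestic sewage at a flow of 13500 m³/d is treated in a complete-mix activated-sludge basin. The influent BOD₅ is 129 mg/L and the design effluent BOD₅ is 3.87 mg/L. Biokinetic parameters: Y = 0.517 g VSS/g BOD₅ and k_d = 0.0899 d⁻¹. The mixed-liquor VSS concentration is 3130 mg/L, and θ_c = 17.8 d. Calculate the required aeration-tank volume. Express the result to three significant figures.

Rearranging the biomass balance for a CMAS with decay, V = Y·Q·ΔS·θ_c / [X·(1+k_d θ_c)] = 0.517 × 13500 × (129 − 3.87) × 17.8 / [3130 × (1 + 0.0899 × 17.8)] = 1.55×10^7 / 8139 = 1910 m³.

V ≈ 1910 m³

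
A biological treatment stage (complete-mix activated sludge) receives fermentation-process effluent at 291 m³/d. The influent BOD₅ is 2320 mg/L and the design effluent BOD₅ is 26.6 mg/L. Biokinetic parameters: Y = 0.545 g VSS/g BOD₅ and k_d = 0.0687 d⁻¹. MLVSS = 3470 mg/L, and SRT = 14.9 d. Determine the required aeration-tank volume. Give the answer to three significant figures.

V ≈ 772 m³

Rearranging the biomass balance for a CMAS with decay, V = Y·Q·ΔS·θ_c / [X·(1+k_d θ_c)] = 0.545 × 291 × (2320 − 26.6) × 14.9 / [3470 × (1 + 0.0687 × 14.9)] = 5.42×10^6 / 7022 = 771.8 m³.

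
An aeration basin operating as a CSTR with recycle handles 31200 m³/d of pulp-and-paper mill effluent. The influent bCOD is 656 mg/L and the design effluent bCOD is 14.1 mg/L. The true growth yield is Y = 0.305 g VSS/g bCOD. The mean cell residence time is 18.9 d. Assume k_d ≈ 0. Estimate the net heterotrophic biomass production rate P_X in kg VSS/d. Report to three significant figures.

P_X ≈ 6110 kg VSS/d

No decay correction is needed, so Y_obs = Y = 0.305.
ΔS = 656 − 14.1 = 641.9 mg/L, so the substrate removal rate is 31200 × 641.9/1000 = 20027 kg bCOD/d.
Net biomass production P_X = Y_obs × Q·(S₀ − S) = 0.3050 × 20027 = 6108 kg VSS/d.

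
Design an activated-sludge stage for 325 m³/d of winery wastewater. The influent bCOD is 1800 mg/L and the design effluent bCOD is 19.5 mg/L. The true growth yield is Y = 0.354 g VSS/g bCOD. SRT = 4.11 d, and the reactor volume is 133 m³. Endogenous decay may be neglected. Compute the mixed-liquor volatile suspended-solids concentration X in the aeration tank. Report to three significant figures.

Without decay, X = Y Q (S₀−S) θ_c / V = 0.354 × 325 × (1800 − 19.5) × 4.11 / 133 = 6330 mg/L.

X ≈ 6330 mg/L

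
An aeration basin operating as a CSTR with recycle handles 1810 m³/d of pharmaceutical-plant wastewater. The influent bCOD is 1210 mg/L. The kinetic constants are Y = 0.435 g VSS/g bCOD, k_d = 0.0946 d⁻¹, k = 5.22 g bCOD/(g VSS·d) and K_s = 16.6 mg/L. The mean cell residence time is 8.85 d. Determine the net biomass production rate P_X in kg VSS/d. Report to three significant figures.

From the Monod/SRT balance for a CMAS, S = K_s·(1+k_d θ_c)/[θ_c·(Y k − k_d) − 1] = 16.6 × (1 + 0.0946 × 8.85) / [8.85 × (0.435 × 5.22 − 0.0946) − 1] = 30.50 / 18.26 = 1.670 mg/L.
Observed yield with endogenous decay: Y_obs = Y / (1 + k_d·θ_c) = 0.435 / (1 + 0.0946 × 8.85) = 0.435 / 1.837 = 0.2368 g VSS/g bCOD.
Mass of bCOD removed per day: Q(S₀ − S) = 1810 × 1208 g/m³ = 2187 kg/d.
P_X = Y_obs · Q(S₀ − S) = 0.2368 × 2187 = 517.8 kg VSS/d.

P_X ≈ 518 kg VSS/d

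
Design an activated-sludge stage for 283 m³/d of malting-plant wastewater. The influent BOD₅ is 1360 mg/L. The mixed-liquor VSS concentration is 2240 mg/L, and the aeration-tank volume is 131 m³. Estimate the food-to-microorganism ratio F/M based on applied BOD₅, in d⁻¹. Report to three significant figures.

F/M = applied load / biomass = Q·S₀/(V·X) = 283 × 1360 / (131.0 × 2240) = 1.312 d⁻¹.

F/M ≈ 1.31 d⁻¹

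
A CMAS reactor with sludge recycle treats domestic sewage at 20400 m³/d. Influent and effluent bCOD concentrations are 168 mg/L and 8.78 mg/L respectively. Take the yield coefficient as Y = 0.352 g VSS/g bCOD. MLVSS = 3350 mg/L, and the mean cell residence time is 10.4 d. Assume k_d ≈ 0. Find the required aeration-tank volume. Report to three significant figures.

V·X = Y·Q·ΔS·θ_c gives V = 0.352 × 20400 × (168 − 8.78) × 10.4 / 3350 = 3549 m³.

V ≈ 3550 m³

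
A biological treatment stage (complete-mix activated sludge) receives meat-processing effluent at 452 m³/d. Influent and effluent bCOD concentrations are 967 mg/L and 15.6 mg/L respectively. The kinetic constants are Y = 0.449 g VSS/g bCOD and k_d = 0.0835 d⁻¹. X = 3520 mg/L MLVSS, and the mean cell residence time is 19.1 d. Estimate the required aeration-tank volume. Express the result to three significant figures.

Steady-state biomass mass balance: V·X·(1 + k_d·θ_c) = Y·Q·(S₀ − S)·θ_c, so V = 0.449 × 452 × (967 − 15.6) × 19.1 / [3520 × (1 + 0.0835 × 19.1)] = 3.69×10^6 / 9134 = 403.8 m³.

V ≈ 404 m³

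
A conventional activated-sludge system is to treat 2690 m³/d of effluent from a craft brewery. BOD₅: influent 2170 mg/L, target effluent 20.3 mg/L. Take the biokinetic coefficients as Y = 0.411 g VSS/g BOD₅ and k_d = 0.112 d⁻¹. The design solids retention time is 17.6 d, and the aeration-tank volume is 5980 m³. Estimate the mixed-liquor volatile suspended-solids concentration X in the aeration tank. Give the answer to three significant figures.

X ≈ 2350 mg/L

From V·X·(1 + k_d·θ_c) = Y·Q·(S₀ − S)·θ_c: X = 0.411 × 2690 × (2170 − 20.3) × 17.6 / [5980 × (1 + 0.112 × 17.6)] = 2354 mg/L.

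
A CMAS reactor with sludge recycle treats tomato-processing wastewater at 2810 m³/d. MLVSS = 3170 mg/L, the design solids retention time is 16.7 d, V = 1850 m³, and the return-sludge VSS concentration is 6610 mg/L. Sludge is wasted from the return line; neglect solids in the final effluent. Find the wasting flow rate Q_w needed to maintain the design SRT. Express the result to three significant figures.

Q_w ≈ 53.1 m³/d

Q_w = (V·X)/(θ_c X_r) = 1850 × 3170 / (16.7 × 6610) = 53.13 m³/d.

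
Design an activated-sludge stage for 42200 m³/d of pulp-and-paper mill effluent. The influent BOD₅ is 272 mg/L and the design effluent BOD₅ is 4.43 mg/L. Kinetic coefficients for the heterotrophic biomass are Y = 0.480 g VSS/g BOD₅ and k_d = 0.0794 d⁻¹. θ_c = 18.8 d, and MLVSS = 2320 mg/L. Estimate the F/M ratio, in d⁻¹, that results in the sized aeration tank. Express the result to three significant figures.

Steady-state biomass mass balance: V·X·(1 + k_d·θ_c) = Y·Q·(S₀ − S)·θ_c, so V = 0.480 × 42200 × (272 − 4.43) × 18.8 / [2320 × (1 + 0.0794 × 18.8)] = 1.02×10^8 / 5783 = 17619 m³.
F/M = applied load / biomass = Q·S₀/(V·X) = 42200 × 272 / (17619 × 2320) = 0.2808 d⁻¹.

F/M ≈ 0.281 d⁻¹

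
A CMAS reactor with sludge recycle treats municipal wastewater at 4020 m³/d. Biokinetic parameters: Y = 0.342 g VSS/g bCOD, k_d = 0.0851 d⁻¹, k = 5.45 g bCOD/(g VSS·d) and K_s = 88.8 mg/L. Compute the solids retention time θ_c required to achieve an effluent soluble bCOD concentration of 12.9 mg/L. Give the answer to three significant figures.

θ_c ≈ 6.61 d

Specific growth rate at S = 12.9 mg/L: μ = YkS/(K_s+S) = 0.342·5.45·12.9/(88.8+12.9) = 0.2364 d⁻¹.
Then 1/θ_c = μ − k_d = 0.2364 − 0.0851 = 0.1513 d⁻¹, giving θ_c = 6.608 d.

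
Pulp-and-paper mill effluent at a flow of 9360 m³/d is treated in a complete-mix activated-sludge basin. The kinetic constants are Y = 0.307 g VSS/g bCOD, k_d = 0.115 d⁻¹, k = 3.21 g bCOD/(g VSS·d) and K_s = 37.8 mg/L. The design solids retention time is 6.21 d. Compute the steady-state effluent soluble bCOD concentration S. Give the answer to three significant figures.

S ≈ 14.7 mg/L

For a completely mixed reactor with recycle the Lawrence–McCarty relation gives S = K_s·(1 + k_d·θ_c) / [θ_c·(Y·k − k_d) − 1] = 37.8 × (1 + 0.115 × 6.21) / [6.21 × (0.307 × 3.21 − 0.115) − 1] = 64.79 / 4.406 = 14.71 mg/L.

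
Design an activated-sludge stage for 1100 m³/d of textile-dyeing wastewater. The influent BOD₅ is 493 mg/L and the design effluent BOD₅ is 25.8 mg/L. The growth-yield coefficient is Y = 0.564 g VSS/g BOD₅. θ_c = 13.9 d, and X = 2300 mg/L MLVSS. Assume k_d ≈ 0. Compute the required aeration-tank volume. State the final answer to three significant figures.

V ≈ 1750 m³

Biomass mass balance (decay neglected): V·X = Y·Q·(S₀ − S)·θ_c, so V = 0.564 × 1100 × (493 − 25.8) × 13.9 / 2300 = 1752 m³.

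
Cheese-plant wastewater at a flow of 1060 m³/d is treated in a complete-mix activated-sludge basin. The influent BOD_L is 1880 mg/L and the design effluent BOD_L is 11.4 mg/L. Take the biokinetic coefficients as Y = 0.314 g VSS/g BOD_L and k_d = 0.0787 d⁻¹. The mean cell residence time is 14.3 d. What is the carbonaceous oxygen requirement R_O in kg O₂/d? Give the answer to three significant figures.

Y_obs = Y / (1 + k_d θ_c) = 0.314 / (1 + 0.0787 × 14.3) = 0.314 / 2.125 = 0.1477.
Q·(S₀ − S) = 1060 × (1880 − 11.4) × 10⁻³ = 1981 kg/d removed.
Biomass synthesised: P_X = Y_obs × 1981 = 292.6 kg VSS/d.
R_O = Q·ΔS − 1.42 P_X = 1981 − 415.5 = 1565 kg O₂/d.

R_O ≈ 1570 kg O₂/d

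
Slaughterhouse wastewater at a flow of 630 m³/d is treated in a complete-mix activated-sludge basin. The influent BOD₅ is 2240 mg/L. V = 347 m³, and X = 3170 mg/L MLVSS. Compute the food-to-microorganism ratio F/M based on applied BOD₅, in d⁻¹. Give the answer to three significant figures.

Food-to-microorganism ratio F/M = Q S₀ / (V X) = 630 × 2240 / (347.0 × 3170) = 1.283 d⁻¹.

F/M ≈ 1.28 d⁻¹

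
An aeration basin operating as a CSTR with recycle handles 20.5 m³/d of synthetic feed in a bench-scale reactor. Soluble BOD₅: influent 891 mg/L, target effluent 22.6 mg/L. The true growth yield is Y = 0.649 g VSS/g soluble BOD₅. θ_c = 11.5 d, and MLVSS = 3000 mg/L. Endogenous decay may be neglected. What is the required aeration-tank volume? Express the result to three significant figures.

V·X = Y·Q·ΔS·θ_c gives V = 0.649 × 20.5 × (891 − 22.6) × 11.5 / 3000 = 44.29 m³.

V ≈ 44.3 m³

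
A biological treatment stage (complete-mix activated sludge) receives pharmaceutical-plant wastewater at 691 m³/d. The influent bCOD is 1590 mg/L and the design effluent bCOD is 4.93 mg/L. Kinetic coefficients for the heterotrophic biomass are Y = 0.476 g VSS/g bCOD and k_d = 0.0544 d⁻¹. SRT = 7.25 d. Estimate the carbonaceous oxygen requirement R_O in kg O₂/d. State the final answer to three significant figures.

Correct the yield for decay: Y_obs = Y/(1 + k_d θ_c) = 0.476 / (1 + 0.0544 × 7.25) = 0.476 / 1.394 = 0.3414.
Substrate removed = Q·(S₀ − S) = 691 m³/d × (1590 − 4.93) g/m³ = 1.1×10^6 g/d = 1095 kg/d.
Net sludge production P_X = 0.3414 × 1095 = 373.9 kg VSS/d.
Carbonaceous O₂ demand = substrate oxidised − cell-mass equivalent = 1095 − 1.42 × 373.9 = 564.4 kg O₂/d.

R_O ≈ 564 kg O₂/d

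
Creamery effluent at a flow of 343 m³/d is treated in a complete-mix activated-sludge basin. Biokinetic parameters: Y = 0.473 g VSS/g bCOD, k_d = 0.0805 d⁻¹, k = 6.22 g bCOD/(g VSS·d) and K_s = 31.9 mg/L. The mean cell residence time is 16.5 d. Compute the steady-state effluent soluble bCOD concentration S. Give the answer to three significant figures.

S ≈ 1.61 mg/L

From the Monod/SRT balance for a CMAS, S = K_s·(1+k_d θ_c)/[θ_c·(Y k − k_d) − 1] = 31.9 × (1 + 0.0805 × 16.5) / [16.5 × (0.473 × 6.22 − 0.0805) − 1] = 74.27 / 46.22 = 1.607 mg/L.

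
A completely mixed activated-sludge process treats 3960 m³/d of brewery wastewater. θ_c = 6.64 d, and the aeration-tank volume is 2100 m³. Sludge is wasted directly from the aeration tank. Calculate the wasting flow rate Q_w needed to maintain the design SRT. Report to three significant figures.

Q_w ≈ 316 m³/d

Wasting from the aeration tank: Q_w = V / θ_c = 2100 / 6.64 = 316.3 m³/d.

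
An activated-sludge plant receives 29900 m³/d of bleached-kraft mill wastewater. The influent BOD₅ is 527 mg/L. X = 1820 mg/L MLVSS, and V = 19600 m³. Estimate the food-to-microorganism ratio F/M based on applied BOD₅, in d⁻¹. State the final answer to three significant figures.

F/M ≈ 0.442 d⁻¹

F/M = applied load / biomass = Q·S₀/(V·X) = 29900 × 527 / (19600 × 1820) = 0.4417 d⁻¹.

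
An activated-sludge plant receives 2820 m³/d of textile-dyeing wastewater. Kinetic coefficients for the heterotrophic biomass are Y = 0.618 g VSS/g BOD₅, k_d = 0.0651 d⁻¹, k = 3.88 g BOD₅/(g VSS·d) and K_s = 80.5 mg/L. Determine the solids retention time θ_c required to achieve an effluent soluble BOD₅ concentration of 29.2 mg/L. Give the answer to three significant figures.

θ_c ≈ 1.74 d

Specific growth rate at S = 29.2 mg/L: μ = YkS/(K_s+S) = 0.618·3.88·29.2/(80.5+29.2) = 0.6383 d⁻¹.
1/θ_c = 0.6383 − 0.0651 = 0.5732 d⁻¹, so θ_c = 1.745 d.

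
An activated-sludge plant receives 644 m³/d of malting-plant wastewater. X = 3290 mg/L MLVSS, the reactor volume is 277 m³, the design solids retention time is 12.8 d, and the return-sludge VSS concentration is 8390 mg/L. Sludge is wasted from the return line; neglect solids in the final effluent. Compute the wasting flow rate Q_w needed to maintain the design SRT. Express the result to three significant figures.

Q_w = (V·X)/(θ_c X_r) = 277.0 × 3290 / (12.8 × 8390) = 8.486 m³/d.

Q_w ≈ 8.49 m³/d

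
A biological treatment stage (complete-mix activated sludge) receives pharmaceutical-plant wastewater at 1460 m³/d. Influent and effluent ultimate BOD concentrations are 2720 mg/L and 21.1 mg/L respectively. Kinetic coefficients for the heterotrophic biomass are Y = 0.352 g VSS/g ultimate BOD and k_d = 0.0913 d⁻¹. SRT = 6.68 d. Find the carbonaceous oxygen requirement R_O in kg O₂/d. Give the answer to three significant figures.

Correct the yield for decay: Y_obs = Y/(1 + k_d θ_c) = 0.352 / (1 + 0.0913 × 6.68) = 0.352 / 1.610 = 0.2186.
Mass of ultimate BOD removed per day: Q(S₀ − S) = 1460 × 2699 g/m³ = 3940 kg/d.
Biomass synthesised: P_X = Y_obs × 3940 = 861.6 kg VSS/d.
Carbonaceous O₂ demand = substrate oxidised − cell-mass equivalent = 3940 − 1.42 × 861.6 = 2717 kg O₂/d.

R_O ≈ 2720 kg O₂/d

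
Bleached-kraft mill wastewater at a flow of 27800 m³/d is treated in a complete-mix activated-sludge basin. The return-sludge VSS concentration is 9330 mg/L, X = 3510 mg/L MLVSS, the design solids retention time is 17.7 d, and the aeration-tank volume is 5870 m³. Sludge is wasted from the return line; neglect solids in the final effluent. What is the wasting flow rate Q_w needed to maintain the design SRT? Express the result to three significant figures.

Q_w ≈ 125 m³/d

Wasting from the return line (neglecting effluent solids): Q_w = V·X / (θ_c·X_r) = 5870 × 3510 / (17.7 × 9330) = 124.8 m³/d.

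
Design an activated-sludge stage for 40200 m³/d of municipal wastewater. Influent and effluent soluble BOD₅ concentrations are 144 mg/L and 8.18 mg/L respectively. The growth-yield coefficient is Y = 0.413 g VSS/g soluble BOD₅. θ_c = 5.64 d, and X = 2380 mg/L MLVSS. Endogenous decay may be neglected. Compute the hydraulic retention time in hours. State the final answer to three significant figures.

τ ≈ 3.19 h

With k_d = 0 the design equation reduces to V = Y Q (S₀−S) θ_c / X = 0.413 × 40200 × (144 − 8.18) × 5.64 / 2380 = 5344 m³.
HRT = V/Q = 5344 m³ / 40200 m³·d⁻¹ = 0.1329 d × 24 = 3.190 h.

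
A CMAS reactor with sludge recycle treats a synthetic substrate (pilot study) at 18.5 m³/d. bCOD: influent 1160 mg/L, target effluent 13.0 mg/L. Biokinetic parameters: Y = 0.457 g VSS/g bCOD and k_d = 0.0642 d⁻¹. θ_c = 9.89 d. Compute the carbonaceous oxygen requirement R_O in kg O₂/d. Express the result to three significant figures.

Correct the yield for decay: Y_obs = Y/(1 + k_d θ_c) = 0.457 / (1 + 0.0642 × 9.89) = 0.457 / 1.635 = 0.2795.
ΔS = 1160 − 13.0 = 1147 mg/L, so the substrate removal rate is 18.5 × 1147/1000 = 21.22 kg bCOD/d.
Biomass synthesised: P_X = Y_obs × 21.22 = 5.931 kg VSS/d.
R_O = Q·ΔS − 1.42 P_X = 21.22 − 8.422 = 12.80 kg O₂/d.

R_O ≈ 12.8 kg O₂/d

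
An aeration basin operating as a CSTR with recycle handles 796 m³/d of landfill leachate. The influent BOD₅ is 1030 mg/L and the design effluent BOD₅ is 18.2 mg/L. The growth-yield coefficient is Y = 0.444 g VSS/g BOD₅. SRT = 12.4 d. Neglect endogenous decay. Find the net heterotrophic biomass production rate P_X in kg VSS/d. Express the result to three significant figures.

P_X ≈ 358 kg VSS/d

Since k_d ≈ 0, Y_obs = Y = 0.444 g VSS/g BOD₅.
Q·(S₀ − S) = 796 × (1030 − 18.2) × 10⁻³ = 805.4 kg/d removed.
So the net sludge growth is P_X = 0.4440 × 805.4 = 357.6 kg VSS/d.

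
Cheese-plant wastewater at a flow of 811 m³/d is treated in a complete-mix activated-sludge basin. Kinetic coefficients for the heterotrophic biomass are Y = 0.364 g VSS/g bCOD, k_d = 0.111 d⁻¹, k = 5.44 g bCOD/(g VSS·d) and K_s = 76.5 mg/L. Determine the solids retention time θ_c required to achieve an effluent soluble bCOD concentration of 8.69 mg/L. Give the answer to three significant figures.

At the target effluent, Y k S/(K_s+S) = 0.364×5.44×8.69/85.19 = 0.2020 d⁻¹.
Then 1/θ_c = μ − k_d = 0.2020 − 0.111 = 0.09099 d⁻¹, giving θ_c = 10.99 d.

θ_c ≈ 11.0 d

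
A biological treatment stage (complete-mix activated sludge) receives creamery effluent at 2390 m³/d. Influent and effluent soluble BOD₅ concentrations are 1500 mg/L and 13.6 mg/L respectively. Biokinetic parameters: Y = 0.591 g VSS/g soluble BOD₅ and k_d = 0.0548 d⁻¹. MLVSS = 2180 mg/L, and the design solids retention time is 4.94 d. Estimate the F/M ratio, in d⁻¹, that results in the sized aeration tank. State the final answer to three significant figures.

F/M ≈ 0.439 d⁻¹

From the SRT design equation V = Y Q (S₀−S) θ_c / [X (1 + k_d θ_c)] = 0.591 × 2390 × (1500 − 13.6) × 4.94 / [2180 × (1 + 0.0548 × 4.94)] = 1.04×10^7 / 2770 = 3744 m³.
F/M = applied load / biomass = Q·S₀/(V·X) = 2390 × 1500 / (3744 × 2180) = 0.4392 d⁻¹.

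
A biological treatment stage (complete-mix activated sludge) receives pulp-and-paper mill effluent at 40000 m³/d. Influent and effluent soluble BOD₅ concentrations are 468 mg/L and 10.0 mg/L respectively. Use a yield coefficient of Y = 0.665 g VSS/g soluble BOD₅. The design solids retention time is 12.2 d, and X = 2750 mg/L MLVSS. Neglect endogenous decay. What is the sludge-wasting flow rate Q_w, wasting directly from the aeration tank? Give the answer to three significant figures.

Biomass mass balance (decay neglected): V·X = Y·Q·(S₀ − S)·θ_c, so V = 0.665 × 40000 × (468 − 10.0) × 12.2 / 2750 = 54047 m³.
Wasting from the aeration tank: Q_w = V / θ_c = 54047 / 12.2 = 4430 m³/d.

Q_w ≈ 4430 m³/d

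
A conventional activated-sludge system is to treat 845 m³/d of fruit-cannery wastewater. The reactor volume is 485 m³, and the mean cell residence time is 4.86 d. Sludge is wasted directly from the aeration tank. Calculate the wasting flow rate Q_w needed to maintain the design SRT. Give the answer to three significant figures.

Q_w ≈ 99.8 m³/d

For wasting at MLVSS concentration, Q_w = V/θ_c = 485.0/4.86 = 99.79 m³/d.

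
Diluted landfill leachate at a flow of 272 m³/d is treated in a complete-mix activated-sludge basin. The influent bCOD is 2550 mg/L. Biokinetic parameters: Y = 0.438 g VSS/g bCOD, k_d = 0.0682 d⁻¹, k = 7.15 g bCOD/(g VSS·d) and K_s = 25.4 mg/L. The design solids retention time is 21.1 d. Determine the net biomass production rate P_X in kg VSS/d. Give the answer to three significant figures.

P_X ≈ 125 kg VSS/d

For a completely mixed reactor with recycle the Lawrence–McCarty relation gives S = K_s·(1 + k_d·θ_c) / [θ_c·(Y·k − k_d) − 1] = 25.4 × (1 + 0.0682 × 21.1) / [21.1 × (0.438 × 7.15 − 0.0682) − 1] = 61.95 / 63.64 = 0.9735 mg/L.
Y_obs = Y / (1 + k_d θ_c) = 0.438 / (1 + 0.0682 × 21.1) = 0.438 / 2.439 = 0.1796.
Mass of bCOD removed per day: Q(S₀ − S) = 272 × 2549 g/m³ = 693.3 kg/d.
P_X = Y_obs · Q(S₀ − S) = 0.1796 × 693.3 = 124.5 kg VSS/d.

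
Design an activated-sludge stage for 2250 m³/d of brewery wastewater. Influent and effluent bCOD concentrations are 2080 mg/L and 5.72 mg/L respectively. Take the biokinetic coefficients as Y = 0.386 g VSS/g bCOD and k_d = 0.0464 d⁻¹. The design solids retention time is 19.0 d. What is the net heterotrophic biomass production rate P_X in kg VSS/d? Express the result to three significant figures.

P_X ≈ 957 kg VSS/d

Observed yield with endogenous decay: Y_obs = Y / (1 + k_d·θ_c) = 0.386 / (1 + 0.0464 × 19.0) = 0.386 / 1.882 = 0.2051 g VSS/g bCOD.
ΔS = 2080 − 5.72 = 2074 mg/L, so the substrate removal rate is 2250 × 2074/1000 = 4667 kg bCOD/d.
Biomass produced: P_X = Y_obs·Q·ΔS = 0.2051 × 4667 ≈ 957.4 kg VSS/d.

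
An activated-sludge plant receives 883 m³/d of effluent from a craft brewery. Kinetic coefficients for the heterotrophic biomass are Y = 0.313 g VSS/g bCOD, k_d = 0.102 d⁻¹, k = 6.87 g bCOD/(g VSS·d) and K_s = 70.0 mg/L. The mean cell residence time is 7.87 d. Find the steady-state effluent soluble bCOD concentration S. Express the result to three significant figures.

From the Monod/SRT balance for a CMAS, S = K_s·(1+k_d θ_c)/[θ_c·(Y k − k_d) − 1] = 70.0 × (1 + 0.102 × 7.87) / [7.87 × (0.313 × 6.87 − 0.102) − 1] = 126.2 / 15.12 = 8.346 mg/L.

S ≈ 8.35 mg/L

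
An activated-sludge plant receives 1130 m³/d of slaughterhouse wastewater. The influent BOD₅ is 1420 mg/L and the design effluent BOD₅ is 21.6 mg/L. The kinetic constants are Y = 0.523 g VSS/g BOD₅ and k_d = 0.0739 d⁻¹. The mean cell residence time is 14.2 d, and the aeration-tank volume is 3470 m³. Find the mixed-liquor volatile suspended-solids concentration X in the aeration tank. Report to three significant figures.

From V·X·(1 + k_d·θ_c) = Y·Q·(S₀ − S)·θ_c: X = 0.523 × 1130 × (1420 − 21.6) × 14.2 / [3470 × (1 + 0.0739 × 14.2)] = 1650 mg/L.

X ≈ 1650 mg/L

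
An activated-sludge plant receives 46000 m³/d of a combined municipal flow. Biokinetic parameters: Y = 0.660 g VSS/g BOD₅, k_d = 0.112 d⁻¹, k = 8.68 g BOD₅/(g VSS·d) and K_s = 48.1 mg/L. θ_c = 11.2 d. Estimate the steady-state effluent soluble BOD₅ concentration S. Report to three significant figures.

S ≈ 1.75 mg/L

Effluent substrate depends only on kinetics and SRT: S = K_s(1 + k_d θ_c) / [θ_c(Yk − k_d) − 1] = 48.1 × (1 + 0.112 × 11.2) / [11.2 × (0.660 × 8.68 − 0.112) − 1] = 108.4 / 61.91 = 1.752 mg/L.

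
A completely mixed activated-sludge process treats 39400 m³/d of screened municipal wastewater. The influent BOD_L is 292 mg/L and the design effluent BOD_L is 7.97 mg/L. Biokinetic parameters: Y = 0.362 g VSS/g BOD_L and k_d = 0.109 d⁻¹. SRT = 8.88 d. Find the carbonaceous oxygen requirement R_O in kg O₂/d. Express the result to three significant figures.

R_O ≈ 8270 kg O₂/d

The observed yield is Y_obs = Y/(1 + k_d·θ_c) = 0.362 / (1 + 0.109 × 8.88) = 0.362 / 1.968 = 0.1840 g VSS per g BOD_L removed.
Q·(S₀ − S) = 39400 × (292 − 7.97) × 10⁻³ = 11191 kg/d removed.
Net sludge production P_X = 0.1840 × 11191 = 2059 kg VSS/d.
R_O = Q·ΔS − 1.42 P_X = 11191 − 2923 = 8268 kg O₂/d.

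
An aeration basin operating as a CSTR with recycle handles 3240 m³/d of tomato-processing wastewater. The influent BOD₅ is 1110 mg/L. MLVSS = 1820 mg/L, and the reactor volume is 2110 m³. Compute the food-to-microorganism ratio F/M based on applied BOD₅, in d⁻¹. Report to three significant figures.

F/M = applied load / biomass = Q·S₀/(V·X) = 3240 × 1110 / (2110 × 1820) = 0.9365 d⁻¹.

F/M ≈ 0.937 d⁻¹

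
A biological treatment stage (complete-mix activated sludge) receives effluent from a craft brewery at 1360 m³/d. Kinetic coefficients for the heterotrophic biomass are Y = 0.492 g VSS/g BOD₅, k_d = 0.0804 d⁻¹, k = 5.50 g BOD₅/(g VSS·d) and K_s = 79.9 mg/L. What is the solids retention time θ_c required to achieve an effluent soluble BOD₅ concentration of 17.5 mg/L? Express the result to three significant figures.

Specific growth rate at S = 17.5 mg/L: μ = YkS/(K_s+S) = 0.492·5.50·17.5/(79.9+17.5) = 0.4862 d⁻¹.
θ_c = 1/(μ − k_d) = 1/(0.4862 − 0.0804) = 1/0.4058 = 2.464 d.

θ_c ≈ 2.46 d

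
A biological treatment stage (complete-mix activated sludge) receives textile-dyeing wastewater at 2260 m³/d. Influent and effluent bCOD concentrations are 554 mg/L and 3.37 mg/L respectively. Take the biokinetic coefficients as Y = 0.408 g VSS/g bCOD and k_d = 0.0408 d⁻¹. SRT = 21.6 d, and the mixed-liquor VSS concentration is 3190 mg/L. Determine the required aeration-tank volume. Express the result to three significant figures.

Rearranging the biomass balance for a CMAS with decay, V = Y·Q·ΔS·θ_c / [X·(1+k_d θ_c)] = 0.408 × 2260 × (554 − 3.37) × 21.6 / [3190 × (1 + 0.0408 × 21.6)] = 1.1×10^7 / 6001 = 1827 m³.

V ≈ 1830 m³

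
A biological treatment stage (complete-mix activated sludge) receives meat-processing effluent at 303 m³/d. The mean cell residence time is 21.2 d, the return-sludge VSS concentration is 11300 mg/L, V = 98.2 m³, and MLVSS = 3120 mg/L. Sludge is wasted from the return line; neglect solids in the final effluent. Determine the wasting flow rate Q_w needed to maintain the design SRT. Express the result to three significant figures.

Q_w ≈ 1.28 m³/d

Q_w = (V·X)/(θ_c X_r) = 98.20 × 3120 / (21.2 × 11300) = 1.279 m³/d.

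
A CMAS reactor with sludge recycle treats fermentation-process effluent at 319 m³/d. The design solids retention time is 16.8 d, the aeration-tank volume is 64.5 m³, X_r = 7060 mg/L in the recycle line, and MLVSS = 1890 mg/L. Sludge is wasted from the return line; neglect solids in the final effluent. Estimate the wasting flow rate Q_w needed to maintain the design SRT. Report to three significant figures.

Q_w = (V·X)/(θ_c X_r) = 64.50 × 1890 / (16.8 × 7060) = 1.028 m³/d.

Q_w ≈ 1.03 m³/d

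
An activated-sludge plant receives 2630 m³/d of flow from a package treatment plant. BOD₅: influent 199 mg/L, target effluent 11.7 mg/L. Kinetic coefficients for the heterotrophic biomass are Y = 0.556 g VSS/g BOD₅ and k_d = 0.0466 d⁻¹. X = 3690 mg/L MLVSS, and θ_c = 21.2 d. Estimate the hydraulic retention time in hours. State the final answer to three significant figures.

τ ≈ 7.22 h

Steady-state biomass mass balance: V·X·(1 + k_d·θ_c) = Y·Q·(S₀ − S)·θ_c, so V = 0.556 × 2630 × (199 − 11.7) × 21.2 / [3690 × (1 + 0.0466 × 21.2)] = 5.81×10^6 / 7335 = 791.6 m³.
Hydraulic retention time τ = V/Q = 791.6 / 2630 = 0.3010 d = 7.223 h.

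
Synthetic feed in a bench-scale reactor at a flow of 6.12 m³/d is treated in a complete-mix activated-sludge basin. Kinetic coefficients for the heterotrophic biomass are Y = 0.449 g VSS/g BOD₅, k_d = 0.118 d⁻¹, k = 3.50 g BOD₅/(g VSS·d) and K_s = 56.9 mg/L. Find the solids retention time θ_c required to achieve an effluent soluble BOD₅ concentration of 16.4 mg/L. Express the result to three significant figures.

θ_c ≈ 4.28 d

Specific growth rate at S = 16.4 mg/L: μ = YkS/(K_s+S) = 0.449·3.50·16.4/(56.9+16.4) = 0.3516 d⁻¹.
1/θ_c = 0.3516 − 0.118 = 0.2336 d⁻¹, so θ_c = 4.281 d.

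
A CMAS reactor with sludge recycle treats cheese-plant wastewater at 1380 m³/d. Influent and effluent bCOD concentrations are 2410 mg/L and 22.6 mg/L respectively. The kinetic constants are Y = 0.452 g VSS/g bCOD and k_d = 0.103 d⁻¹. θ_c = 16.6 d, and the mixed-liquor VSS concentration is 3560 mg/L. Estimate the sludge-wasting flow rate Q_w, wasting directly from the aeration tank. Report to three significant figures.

From the SRT design equation V = Y Q (S₀−S) θ_c / [X (1 + k_d θ_c)] = 0.452 × 1380 × (2410 − 22.6) × 16.6 / [3560 × (1 + 0.103 × 16.6)] = 2.47×10^7 / 9647 = 2562 m³.
Wasting from the aeration tank: Q_w = V / θ_c = 2562 / 16.6 = 154.4 m³/d.

Q_w ≈ 154 m³/d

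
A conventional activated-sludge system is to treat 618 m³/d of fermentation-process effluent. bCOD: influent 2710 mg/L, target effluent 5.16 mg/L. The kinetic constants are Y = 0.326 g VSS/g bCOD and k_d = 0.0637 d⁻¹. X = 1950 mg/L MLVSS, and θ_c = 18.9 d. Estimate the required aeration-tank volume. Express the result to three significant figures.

V ≈ 2400 m³

Steady-state biomass mass balance: V·X·(1 + k_d·θ_c) = Y·Q·(S₀ − S)·θ_c, so V = 0.326 × 618 × (2710 − 5.16) × 18.9 / [1950 × (1 + 0.0637 × 18.9)] = 1.03×10^7 / 4298 = 2396 m³.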